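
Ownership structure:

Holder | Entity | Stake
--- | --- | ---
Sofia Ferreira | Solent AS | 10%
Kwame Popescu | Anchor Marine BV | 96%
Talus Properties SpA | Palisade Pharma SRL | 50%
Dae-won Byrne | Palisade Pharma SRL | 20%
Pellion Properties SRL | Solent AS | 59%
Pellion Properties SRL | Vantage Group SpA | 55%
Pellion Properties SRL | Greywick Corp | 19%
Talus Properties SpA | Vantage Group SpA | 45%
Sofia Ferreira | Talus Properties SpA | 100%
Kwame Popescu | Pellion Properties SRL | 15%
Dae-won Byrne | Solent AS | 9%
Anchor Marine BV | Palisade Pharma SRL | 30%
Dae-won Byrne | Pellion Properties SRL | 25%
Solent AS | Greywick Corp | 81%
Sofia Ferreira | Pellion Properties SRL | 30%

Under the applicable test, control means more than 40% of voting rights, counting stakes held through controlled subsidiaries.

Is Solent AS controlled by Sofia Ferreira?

Sofia holds 100% of Talus, so Sofia controls Talus.
Talus holds 45% of Vantage, so Sofia controls Vantage.
Talus holds 50% of Palisade, so Sofia controls Palisade.
In Solent, Sofia's side holds only 10%, not > 40%.
So Sofia does not control Solent.

No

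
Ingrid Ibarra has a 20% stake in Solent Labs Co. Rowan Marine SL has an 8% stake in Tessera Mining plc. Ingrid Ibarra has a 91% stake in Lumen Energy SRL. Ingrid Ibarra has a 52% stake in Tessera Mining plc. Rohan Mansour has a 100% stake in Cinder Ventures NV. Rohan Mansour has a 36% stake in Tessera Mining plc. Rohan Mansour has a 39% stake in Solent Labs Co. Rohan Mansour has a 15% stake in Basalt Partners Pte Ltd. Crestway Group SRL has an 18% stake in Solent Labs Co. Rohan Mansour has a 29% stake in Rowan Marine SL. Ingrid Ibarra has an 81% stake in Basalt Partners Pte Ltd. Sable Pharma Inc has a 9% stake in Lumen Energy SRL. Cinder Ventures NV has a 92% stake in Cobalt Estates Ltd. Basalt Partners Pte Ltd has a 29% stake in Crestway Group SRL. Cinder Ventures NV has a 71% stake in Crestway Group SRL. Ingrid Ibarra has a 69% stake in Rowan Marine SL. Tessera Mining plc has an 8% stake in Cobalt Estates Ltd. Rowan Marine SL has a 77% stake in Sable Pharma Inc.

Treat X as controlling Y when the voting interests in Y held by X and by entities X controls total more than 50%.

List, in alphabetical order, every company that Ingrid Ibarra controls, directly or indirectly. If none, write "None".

Ingrid holds 69% of Rowan, so Ingrid controls Rowan.
Ingrid holds 81% of Basalt, so Ingrid controls Basalt.
Rowan and Ingrid together hold 8% + 52% = 60% of Tessera, so Ingrid controls Tessera.
Rowan holds 77% of Sable, so Ingrid controls Sable.
Ingrid and Sable together hold 91% + 9% = 100% of Lumen, so Ingrid controls Lumen.
No other company's threshold is met.

Basalt Partners Pte Ltd, Lumen Energy SRL, Rowan Marine SL, Sable Pharma Inc, Tessera Mining plc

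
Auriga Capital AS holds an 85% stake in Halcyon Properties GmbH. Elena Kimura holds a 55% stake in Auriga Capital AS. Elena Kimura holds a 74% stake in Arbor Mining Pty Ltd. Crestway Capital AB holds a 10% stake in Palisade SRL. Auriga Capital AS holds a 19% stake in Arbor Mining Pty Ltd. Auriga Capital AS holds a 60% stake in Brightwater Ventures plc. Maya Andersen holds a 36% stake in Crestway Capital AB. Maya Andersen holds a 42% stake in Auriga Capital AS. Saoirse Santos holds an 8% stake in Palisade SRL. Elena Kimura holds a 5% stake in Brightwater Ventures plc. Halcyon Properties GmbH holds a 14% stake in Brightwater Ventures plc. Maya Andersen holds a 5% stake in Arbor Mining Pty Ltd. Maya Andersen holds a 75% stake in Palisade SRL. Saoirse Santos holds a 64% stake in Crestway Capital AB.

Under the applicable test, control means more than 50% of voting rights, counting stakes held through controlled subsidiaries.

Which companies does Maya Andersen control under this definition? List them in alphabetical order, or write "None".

Palisade SRL

Maya holds 75% of Palisade, so Maya controls Palisade.
No other company's threshold is met.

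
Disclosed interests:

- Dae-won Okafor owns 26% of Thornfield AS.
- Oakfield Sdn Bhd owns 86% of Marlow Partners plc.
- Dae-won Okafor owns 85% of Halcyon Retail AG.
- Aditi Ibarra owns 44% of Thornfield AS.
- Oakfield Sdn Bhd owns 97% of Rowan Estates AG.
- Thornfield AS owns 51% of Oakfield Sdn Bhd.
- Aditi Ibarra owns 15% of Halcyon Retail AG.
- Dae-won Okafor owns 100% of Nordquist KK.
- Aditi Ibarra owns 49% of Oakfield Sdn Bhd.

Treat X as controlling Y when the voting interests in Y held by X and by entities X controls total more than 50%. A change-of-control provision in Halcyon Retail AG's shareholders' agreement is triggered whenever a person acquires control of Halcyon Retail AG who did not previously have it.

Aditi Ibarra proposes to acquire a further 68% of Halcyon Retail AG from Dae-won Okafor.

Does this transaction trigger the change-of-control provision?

The purchase adds only to Aditi's holdings (Dae-won's stake shrinks), so Aditi is the only person who could newly come to control Halcyon.
Aditi's largest direct stake is 49% in Oakfield, which does not meet the threshold, so Aditi controls no company.
In Halcyon, Aditi's side holds only 15%, not > 50%.
So before the transaction, Aditi does not control Halcyon.
After the purchase, Aditi's direct stake in Halcyon rises to 15% + 68% = 83%, and Dae-won's stake falls to 17%.
Aditi holds 83% of Halcyon, so Aditi controls Halcyon.
Aditi did not control Halcyon before and does after, so the clause is triggered.

Yes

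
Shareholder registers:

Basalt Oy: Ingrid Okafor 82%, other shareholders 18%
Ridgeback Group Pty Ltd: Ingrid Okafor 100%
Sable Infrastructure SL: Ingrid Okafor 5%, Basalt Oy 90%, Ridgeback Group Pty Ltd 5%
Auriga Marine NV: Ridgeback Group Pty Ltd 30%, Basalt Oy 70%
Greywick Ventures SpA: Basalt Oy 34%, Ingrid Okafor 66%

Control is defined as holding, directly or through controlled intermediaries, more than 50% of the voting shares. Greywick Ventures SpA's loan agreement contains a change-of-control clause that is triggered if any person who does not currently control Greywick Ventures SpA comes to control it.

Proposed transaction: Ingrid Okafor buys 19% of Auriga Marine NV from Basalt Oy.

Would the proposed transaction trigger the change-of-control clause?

No

The purchase adds only to Ingrid's holdings (Basalt's stake shrinks), so Ingrid is the only person who could newly come to control Greywick.
Ingrid holds 82% of Basalt, so Ingrid controls Basalt.
Basalt and Ingrid together hold 34% + 66% = 100% of Greywick, so Ingrid controls Greywick.
So Ingrid already controls Greywick before the transaction.
After the purchase, Ingrid holds 19% of Auriga directly, and Basalt's stake falls to 51%.
Ingrid controlled Greywick already, so this is not a new person acquiring control; every other person's position is unchanged or reduced.
No new person acquires control, so the clause is not triggered.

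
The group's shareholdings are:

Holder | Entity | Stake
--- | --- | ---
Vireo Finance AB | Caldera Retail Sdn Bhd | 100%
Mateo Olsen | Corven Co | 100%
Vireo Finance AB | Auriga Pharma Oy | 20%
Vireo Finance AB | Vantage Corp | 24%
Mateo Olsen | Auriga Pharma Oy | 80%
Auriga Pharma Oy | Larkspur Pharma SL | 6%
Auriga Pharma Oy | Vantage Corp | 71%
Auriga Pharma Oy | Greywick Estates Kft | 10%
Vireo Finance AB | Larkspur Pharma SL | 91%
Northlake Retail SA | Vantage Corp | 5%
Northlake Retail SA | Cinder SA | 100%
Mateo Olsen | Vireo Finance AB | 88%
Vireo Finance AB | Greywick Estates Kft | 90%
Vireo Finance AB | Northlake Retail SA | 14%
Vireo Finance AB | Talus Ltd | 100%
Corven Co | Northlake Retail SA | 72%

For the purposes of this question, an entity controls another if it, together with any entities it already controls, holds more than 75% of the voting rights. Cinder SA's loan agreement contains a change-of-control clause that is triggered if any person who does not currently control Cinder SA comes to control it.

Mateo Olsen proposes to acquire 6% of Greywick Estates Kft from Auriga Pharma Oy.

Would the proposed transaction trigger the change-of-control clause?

The purchase adds only to Mateo's holdings (Auriga's stake shrinks), so Mateo is the only person who could newly come to control Cinder.
Mateo holds 88% of Vireo, so Mateo controls Vireo.
Mateo holds 100% of Corven, so Mateo controls Corven.
Corven and Vireo together hold 72% + 14% = 86% of Northlake, so Mateo controls Northlake.
Northlake holds 100% of Cinder, so Mateo controls Cinder.
So Mateo already controls Cinder before the transaction.
After the purchase, Mateo holds 6% of Greywick directly, and Auriga's stake falls to 4%.
Mateo controlled Cinder already, so this is not a new person acquiring control; every other person's position is unchanged or reduced.
No new person acquires control, so the clause is not triggered.

No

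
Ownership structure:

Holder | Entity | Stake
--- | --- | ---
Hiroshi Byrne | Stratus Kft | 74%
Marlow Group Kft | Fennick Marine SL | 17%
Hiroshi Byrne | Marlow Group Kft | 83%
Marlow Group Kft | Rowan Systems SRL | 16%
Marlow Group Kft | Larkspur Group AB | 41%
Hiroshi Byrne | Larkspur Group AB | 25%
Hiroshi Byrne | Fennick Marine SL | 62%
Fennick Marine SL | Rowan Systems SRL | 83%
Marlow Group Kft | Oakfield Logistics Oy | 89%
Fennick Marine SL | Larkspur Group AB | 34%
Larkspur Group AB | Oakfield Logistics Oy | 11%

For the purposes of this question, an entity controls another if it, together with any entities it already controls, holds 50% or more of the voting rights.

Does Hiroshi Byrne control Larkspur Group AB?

Hiroshi holds 83% of Marlow, so Hiroshi controls Marlow.
Hiroshi and Marlow together hold 62% + 17% = 79% of Fennick, so Hiroshi controls Fennick.
Hiroshi and Fennick and Marlow together hold 25% + 34% + 41% = 100% of Larkspur, so Hiroshi controls Larkspur.

Yes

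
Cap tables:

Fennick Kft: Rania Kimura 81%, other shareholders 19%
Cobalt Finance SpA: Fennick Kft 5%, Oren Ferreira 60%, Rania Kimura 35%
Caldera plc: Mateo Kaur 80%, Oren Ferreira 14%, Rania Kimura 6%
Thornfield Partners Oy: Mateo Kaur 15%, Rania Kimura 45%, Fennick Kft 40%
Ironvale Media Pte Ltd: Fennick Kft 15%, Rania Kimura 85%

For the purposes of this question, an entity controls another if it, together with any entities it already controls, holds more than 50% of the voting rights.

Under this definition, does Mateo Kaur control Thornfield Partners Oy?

No

Mateo holds 80% of Caldera, so Mateo controls Caldera.
In Thornfield, Mateo's side holds only 15%, not > 50%.
So Mateo does not control Thornfield.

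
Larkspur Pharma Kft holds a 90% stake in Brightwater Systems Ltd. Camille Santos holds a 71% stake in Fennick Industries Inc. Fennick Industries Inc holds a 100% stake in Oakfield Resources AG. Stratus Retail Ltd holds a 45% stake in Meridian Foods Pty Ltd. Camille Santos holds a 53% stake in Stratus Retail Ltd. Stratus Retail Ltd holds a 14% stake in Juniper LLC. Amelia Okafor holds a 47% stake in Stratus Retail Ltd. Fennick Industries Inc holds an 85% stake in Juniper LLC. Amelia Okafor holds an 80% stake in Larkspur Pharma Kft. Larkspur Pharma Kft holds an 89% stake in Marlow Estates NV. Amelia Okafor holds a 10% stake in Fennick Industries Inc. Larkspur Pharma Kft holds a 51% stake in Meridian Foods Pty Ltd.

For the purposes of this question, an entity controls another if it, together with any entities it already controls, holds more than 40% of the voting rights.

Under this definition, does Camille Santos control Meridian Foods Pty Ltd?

Yes

Camille holds 53% of Stratus, so Camille controls Stratus.
Stratus holds 45% of Meridian, so Camille controls Meridian.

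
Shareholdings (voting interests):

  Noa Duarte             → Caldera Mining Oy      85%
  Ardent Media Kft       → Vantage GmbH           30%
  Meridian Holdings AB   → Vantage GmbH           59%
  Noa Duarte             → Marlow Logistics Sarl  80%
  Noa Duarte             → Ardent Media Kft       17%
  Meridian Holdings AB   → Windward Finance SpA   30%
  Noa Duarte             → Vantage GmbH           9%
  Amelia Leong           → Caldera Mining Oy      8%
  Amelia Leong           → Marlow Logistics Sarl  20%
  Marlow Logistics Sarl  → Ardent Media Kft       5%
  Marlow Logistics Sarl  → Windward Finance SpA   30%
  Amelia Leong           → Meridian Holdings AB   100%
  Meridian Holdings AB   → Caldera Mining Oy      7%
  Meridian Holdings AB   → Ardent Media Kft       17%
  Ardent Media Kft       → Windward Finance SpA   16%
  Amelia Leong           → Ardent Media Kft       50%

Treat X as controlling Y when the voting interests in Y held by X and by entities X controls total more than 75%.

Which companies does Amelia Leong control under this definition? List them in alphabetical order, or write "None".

Meridian Holdings AB

Amelia holds 100% of Meridian, so Amelia controls Meridian.
No other company's threshold is met.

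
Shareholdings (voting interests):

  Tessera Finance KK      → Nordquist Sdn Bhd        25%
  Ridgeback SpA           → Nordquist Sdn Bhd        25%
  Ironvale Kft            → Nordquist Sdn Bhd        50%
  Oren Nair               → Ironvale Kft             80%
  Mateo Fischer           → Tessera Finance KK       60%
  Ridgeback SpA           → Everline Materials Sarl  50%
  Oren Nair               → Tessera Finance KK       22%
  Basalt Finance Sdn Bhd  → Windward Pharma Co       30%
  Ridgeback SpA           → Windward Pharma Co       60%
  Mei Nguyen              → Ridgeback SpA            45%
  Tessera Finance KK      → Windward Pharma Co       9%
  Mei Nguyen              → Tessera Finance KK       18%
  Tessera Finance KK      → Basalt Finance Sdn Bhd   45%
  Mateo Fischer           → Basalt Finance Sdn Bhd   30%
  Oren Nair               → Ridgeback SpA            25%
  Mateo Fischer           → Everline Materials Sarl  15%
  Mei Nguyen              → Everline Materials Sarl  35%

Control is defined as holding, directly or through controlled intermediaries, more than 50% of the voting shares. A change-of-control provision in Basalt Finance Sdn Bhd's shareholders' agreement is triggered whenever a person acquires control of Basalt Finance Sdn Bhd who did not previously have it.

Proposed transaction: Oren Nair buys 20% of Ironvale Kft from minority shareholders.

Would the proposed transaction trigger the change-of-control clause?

The purchase changes only Oren's holdings, so Oren is the only person who could newly come to control Basalt.
Oren holds 80% of Ironvale, so Oren controls Ironvale.
Neither Oren nor any entity Oren controls holds any voting interest in Basalt.
So before the transaction, Oren does not control Basalt.
After the purchase, Oren's direct stake in Ironvale rises to 80% + 20% = 100%.
Oren holds 100% of Ironvale, so Oren controls Ironvale.
After the transaction, neither Oren nor any entity Oren controls holds a voting interest in Basalt, so Oren still does not control it.
No new person acquires control, so the clause is not triggered.

No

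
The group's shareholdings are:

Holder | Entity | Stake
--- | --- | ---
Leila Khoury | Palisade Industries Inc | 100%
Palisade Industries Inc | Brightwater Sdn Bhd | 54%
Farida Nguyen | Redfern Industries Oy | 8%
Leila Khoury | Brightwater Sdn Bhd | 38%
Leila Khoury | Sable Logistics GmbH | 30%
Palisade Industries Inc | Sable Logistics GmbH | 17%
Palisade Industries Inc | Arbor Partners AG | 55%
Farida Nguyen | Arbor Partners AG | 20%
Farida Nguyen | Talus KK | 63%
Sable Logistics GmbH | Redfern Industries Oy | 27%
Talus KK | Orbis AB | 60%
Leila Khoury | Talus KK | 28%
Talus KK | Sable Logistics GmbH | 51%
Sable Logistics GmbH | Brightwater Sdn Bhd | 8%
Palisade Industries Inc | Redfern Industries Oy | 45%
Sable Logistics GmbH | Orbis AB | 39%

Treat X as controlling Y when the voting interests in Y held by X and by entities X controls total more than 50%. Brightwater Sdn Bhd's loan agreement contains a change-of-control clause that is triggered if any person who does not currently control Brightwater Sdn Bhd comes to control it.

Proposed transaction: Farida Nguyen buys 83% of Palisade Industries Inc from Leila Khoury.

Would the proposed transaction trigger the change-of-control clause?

Yes

The purchase adds only to Farida's holdings (Leila's stake shrinks), so Farida is the only person who could newly come to control Brightwater.
Farida holds 63% of Talus, so Farida controls Talus.
Talus holds 51% of Sable, so Farida controls Sable.
Talus and Sable together hold 60% + 39% = 99% of Orbis, so Farida controls Orbis.
In Brightwater, Farida's side holds only 8%, not > 50%.
So before the transaction, Farida does not control Brightwater.
After the purchase, Farida holds 83% of Palisade directly, and Leila's stake falls to 17%.
Farida holds 83% of Palisade, so Farida controls Palisade.
Talus and Palisade together hold 51% + 17% = 68% of Sable, so Farida controls Sable.
Sable and Palisade together hold 8% + 54% = 62% of Brightwater, so Farida controls Brightwater.
Farida did not control Brightwater before and does after, so the clause is triggered.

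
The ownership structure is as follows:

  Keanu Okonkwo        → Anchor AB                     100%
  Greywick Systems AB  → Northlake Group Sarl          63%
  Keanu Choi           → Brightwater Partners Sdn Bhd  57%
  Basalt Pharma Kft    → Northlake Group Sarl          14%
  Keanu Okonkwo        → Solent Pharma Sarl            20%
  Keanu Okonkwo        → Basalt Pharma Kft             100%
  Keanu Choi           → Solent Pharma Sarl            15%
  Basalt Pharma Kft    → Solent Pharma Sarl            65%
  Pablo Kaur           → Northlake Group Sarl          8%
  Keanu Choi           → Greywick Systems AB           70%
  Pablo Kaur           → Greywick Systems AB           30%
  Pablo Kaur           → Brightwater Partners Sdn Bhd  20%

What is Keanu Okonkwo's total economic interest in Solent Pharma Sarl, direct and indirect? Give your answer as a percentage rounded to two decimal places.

Keanu Okonkwo reaches Solent along 2 paths.
Via Basalt: 100% × 65% = 65%.
Direct stake: 20% = 20%.
Total: 65% + 20% = 85%.
Rounded: 85.00%.

85.00%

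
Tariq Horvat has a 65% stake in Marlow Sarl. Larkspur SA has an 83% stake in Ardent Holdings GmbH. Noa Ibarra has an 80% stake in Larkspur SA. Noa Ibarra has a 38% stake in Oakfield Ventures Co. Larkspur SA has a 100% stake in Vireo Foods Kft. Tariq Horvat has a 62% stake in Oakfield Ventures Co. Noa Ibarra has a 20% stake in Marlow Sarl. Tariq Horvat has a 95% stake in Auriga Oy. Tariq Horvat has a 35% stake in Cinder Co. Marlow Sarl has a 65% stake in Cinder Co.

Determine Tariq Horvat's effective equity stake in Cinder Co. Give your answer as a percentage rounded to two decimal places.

Tariq reaches Cinder along 2 paths.
Via Marlow: 65% × 65% = 42.25%.
Direct stake: 35% = 35%.
Total: 42.25% + 35% = 77.25%.

77.25%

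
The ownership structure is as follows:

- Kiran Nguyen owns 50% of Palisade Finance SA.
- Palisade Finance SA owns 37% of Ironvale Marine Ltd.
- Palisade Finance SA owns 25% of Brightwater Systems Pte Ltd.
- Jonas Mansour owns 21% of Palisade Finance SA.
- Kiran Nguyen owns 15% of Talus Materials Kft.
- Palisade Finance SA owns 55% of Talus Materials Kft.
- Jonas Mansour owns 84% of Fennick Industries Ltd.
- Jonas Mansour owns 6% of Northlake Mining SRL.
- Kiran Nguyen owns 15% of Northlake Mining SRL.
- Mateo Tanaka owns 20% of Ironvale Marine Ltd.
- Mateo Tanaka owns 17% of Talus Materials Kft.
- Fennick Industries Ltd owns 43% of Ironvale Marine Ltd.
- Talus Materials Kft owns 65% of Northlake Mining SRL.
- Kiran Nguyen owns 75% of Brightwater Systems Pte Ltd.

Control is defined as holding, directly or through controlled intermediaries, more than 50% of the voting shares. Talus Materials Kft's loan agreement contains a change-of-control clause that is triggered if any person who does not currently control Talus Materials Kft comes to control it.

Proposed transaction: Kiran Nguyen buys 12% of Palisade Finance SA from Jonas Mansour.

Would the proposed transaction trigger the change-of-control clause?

Yes

The purchase adds only to Kiran's holdings (Jonas's stake shrinks), so Kiran is the only person who could newly come to control Talus.
Kiran holds 75% of Brightwater, so Kiran controls Brightwater.
In Talus, Kiran's side holds only 15%, not > 50%.
So before the transaction, Kiran does not control Talus.
After the purchase, Kiran's direct stake in Palisade rises to 50% + 12% = 62%, and Jonas's stake falls to 9%.
Kiran holds 62% of Palisade, so Kiran controls Palisade.
Kiran and Palisade together hold 15% + 55% = 70% of Talus, so Kiran controls Talus.
Kiran did not control Talus before and does after, so the clause is triggered.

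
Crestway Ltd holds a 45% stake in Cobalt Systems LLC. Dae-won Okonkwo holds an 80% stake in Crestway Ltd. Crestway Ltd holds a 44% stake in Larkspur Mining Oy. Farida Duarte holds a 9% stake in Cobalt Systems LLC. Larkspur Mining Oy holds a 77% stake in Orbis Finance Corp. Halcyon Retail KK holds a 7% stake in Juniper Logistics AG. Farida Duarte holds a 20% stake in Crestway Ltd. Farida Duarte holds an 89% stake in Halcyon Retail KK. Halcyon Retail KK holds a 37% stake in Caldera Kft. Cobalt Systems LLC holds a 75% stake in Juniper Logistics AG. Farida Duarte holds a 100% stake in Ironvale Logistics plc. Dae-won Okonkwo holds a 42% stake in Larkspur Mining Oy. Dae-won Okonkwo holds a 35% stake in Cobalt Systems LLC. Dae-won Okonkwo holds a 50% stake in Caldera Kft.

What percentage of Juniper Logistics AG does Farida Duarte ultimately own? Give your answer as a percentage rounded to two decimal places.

Farida reaches Juniper along 3 paths.
Via Crestway → Cobalt: 20% × 45% × 75% = 6.75%.
Via Cobalt: 9% × 75% = 6.75%.
Via Halcyon: 89% × 7% = 6.23%.
Total: 6.75% + 6.75% + 6.23% = 19.73%.

19.73%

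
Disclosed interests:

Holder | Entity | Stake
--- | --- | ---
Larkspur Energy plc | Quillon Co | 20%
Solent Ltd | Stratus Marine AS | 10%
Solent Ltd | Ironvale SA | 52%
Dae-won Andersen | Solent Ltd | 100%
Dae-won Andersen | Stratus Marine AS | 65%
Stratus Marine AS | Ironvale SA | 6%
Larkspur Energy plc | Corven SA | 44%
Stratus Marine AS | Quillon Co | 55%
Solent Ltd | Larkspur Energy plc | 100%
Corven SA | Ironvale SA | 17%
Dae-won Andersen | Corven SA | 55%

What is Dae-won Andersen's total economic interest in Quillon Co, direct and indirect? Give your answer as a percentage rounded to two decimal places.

61.25%

Dae-won reaches Quillon along 3 paths.
Via Stratus: 65% × 55% = 35.75%.
Via Solent → Stratus: 100% × 10% × 55% = 5.5%.
Via Solent → Larkspur: 100% × 100% × 20% = 20%.
Total: 35.75% + 5.5% + 20% = 61.25%.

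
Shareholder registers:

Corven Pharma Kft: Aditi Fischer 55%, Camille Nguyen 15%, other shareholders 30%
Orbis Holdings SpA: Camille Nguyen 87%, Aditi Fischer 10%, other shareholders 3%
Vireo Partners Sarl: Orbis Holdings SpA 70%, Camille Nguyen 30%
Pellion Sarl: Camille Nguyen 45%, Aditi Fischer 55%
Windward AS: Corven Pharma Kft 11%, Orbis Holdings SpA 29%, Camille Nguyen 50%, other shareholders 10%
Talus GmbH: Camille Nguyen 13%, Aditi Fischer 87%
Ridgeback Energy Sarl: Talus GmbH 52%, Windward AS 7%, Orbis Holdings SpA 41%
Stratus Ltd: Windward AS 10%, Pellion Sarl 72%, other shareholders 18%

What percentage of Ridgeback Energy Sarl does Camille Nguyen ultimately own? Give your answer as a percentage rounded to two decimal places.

47.81%

Camille reaches Ridgeback along 5 paths.
Via Talus: 13% × 52% = 6.76%.
Via Corven → Windward: 15% × 11% × 7% = 0.1155%.
Via Orbis → Windward: 87% × 29% × 7% = 1.7661%.
Via Windward: 50% × 7% = 3.5%.
Via Orbis: 87% × 41% = 35.67%.
Total: 6.76% + 0.1155% + 1.7661% + 3.5% + 35.67% = 47.8116%.
Rounded: 47.81%.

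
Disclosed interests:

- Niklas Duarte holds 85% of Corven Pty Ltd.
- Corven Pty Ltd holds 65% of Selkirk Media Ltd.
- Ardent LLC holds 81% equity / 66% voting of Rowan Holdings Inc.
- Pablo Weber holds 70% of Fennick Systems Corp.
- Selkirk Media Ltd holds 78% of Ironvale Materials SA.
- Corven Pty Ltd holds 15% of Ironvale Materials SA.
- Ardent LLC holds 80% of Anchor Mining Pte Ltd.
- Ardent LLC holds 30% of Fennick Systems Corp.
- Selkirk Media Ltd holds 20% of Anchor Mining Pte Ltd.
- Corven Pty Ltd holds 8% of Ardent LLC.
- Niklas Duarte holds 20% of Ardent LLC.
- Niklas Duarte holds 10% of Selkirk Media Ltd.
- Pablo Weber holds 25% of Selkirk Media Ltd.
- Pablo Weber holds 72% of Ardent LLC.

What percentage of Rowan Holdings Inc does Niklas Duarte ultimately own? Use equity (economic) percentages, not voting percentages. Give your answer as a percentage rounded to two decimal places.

Niklas reaches Rowan along 2 paths.
Via Corven → Ardent: 85% × 8% × 81% = 5.508%.
Via Ardent: 20% × 81% = 16.2%.
Total: 5.508% + 16.2% = 21.708%.
Rounded: 21.71%.

21.71%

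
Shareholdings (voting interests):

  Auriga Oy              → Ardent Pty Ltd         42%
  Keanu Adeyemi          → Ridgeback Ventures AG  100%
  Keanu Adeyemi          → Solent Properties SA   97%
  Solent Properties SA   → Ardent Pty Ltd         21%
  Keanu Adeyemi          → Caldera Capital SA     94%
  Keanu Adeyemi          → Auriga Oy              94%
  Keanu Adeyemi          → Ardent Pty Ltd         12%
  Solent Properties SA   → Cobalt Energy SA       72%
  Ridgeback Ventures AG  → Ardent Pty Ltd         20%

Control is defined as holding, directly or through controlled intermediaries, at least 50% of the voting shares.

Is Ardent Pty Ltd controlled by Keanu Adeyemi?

Yes

Keanu holds 100% of Ridgeback, so Keanu controls Ridgeback.
Keanu holds 94% of Auriga, so Keanu controls Auriga.
Keanu holds 97% of Solent, so Keanu controls Solent.
Ridgeback and Solent and Auriga and Keanu together hold 20% + 21% + 42% + 12% = 95% of Ardent, so Keanu controls Ardent.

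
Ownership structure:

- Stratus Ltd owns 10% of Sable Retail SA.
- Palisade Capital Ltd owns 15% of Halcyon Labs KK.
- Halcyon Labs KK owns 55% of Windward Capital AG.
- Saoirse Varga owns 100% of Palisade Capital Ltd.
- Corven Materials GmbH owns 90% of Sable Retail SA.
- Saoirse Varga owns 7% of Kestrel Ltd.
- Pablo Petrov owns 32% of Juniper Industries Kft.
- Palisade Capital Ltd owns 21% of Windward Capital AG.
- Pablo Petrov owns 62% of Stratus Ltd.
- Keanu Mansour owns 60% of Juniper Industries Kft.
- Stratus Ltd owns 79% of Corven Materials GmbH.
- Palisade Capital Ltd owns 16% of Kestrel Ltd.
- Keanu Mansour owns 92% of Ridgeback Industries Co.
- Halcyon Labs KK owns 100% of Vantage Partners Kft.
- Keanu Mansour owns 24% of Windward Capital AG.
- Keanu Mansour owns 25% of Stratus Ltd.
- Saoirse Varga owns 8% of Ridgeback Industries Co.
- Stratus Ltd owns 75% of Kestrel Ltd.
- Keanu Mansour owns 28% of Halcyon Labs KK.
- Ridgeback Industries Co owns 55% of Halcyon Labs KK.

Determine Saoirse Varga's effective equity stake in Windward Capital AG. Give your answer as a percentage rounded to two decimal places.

31.67%

Saoirse reaches Windward along 3 paths.
Via Palisade: 100% × 21% = 21%.
Via Ridgeback → Halcyon: 8% × 55% × 55% = 2.42%.
Via Palisade → Halcyon: 100% × 15% × 55% = 8.25%.
Total: 21% + 2.42% + 8.25% = 31.67%.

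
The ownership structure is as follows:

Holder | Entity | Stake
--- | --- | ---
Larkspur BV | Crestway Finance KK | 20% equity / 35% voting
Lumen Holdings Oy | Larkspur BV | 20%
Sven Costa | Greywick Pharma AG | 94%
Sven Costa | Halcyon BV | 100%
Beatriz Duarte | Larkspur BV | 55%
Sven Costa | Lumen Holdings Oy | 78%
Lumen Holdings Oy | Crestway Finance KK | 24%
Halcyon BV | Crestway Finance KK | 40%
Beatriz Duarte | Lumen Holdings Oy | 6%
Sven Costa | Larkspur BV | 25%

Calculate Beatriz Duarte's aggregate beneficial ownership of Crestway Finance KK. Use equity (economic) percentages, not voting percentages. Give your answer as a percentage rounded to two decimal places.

12.68%

Beatriz reaches Crestway along 3 paths.
Via Larkspur: 55% × 20% = 11%.
Via Lumen → Larkspur: 6% × 20% × 20% = 0.24%.
Via Lumen: 6% × 24% = 1.44%.
Total: 11% + 0.24% + 1.44% = 12.68%.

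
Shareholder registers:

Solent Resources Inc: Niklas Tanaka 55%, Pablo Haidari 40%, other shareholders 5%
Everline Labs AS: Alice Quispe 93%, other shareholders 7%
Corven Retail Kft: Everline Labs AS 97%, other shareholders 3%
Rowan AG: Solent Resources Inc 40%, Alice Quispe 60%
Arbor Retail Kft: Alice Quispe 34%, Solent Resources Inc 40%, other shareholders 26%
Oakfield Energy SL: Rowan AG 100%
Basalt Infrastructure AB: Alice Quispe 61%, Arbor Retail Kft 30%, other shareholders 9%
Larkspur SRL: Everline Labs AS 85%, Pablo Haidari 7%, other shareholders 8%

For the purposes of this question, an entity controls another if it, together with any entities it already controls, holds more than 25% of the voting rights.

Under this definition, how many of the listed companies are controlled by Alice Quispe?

Alice holds 93% of Everline, so Alice controls Everline.
Everline holds 97% of Corven, so Alice controls Corven.
Alice holds 60% of Rowan, so Alice controls Rowan.
Alice holds 34% of Arbor, so Alice controls Arbor.
Rowan holds 100% of Oakfield, so Alice controls Oakfield.
Alice and Arbor together hold 61% + 30% = 91% of Basalt, so Alice controls Basalt.
Everline holds 85% of Larkspur, so Alice controls Larkspur.
No other company's threshold is met.
Alice controls 7 companies.

7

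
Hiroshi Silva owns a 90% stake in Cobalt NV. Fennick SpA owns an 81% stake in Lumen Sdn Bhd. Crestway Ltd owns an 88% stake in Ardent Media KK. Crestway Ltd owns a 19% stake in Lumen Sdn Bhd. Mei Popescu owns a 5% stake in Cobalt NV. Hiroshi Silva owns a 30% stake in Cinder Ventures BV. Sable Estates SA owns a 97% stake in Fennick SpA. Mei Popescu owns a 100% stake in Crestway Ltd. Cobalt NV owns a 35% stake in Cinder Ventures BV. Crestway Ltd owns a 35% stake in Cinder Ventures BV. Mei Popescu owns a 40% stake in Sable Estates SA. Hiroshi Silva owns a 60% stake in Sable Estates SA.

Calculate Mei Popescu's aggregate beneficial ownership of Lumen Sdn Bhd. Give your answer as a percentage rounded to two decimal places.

Mei reaches Lumen along 2 paths.
Via Sable → Fennick: 40% × 97% × 81% = 31.428%.
Via Crestway: 100% × 19% = 19%.
Total: 31.428% + 19% = 50.428%.
Rounded: 50.43%.

50.43%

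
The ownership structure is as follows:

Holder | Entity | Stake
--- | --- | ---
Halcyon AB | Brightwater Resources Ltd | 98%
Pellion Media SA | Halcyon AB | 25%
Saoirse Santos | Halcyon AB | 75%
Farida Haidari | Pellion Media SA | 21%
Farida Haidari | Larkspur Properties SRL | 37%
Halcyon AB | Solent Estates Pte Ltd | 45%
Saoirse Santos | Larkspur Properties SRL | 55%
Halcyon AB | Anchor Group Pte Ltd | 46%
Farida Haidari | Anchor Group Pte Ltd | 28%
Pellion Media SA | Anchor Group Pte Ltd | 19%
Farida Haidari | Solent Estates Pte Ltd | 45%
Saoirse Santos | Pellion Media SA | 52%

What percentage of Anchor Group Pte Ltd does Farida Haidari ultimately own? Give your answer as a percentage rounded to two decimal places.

Farida reaches Anchor along 3 paths.
Via Pellion → Halcyon: 21% × 25% × 46% = 2.415%.
Direct stake: 28% = 28%.
Via Pellion: 21% × 19% = 3.99%.
Total: 2.415% + 28% + 3.99% = 34.405%.
Rounded: 34.41%.

34.41%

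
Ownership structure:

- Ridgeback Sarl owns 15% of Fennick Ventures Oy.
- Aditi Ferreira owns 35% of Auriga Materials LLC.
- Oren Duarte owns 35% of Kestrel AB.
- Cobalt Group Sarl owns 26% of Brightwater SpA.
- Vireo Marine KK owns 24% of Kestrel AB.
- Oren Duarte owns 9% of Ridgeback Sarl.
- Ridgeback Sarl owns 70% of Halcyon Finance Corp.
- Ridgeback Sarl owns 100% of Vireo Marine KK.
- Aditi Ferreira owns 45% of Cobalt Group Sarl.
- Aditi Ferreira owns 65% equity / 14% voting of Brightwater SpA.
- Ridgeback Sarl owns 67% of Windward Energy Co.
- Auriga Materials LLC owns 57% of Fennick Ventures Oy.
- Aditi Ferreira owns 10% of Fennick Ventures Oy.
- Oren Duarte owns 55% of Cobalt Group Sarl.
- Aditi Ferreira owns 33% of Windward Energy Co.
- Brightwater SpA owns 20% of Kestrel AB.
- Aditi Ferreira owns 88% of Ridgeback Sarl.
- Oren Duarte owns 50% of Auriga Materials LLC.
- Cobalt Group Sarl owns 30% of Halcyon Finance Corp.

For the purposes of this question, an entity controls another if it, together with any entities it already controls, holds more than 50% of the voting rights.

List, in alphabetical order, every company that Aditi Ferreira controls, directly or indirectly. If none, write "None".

Aditi holds 88% of Ridgeback, so Aditi controls Ridgeback.
Ridgeback holds 100% of Vireo, so Aditi controls Vireo.
Ridgeback and Aditi together hold 67% + 33% = 100% of Windward, so Aditi controls Windward.
Ridgeback holds 70% of Halcyon, so Aditi controls Halcyon.
No other company's threshold is met.

Halcyon Finance Corp, Ridgeback Sarl, Vireo Marine KK, Windward Energy Co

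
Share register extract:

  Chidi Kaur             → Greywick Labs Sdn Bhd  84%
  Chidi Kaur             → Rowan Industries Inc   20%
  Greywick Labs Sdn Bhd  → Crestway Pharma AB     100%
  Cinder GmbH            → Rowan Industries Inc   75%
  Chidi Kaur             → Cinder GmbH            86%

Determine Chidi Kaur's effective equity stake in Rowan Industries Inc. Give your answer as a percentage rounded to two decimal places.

84.50%

Chidi reaches Rowan along 2 paths.
Direct stake: 20% = 20%.
Via Cinder: 86% × 75% = 64.5%.
Total: 20% + 64.5% = 84.5%.
Rounded: 84.50%.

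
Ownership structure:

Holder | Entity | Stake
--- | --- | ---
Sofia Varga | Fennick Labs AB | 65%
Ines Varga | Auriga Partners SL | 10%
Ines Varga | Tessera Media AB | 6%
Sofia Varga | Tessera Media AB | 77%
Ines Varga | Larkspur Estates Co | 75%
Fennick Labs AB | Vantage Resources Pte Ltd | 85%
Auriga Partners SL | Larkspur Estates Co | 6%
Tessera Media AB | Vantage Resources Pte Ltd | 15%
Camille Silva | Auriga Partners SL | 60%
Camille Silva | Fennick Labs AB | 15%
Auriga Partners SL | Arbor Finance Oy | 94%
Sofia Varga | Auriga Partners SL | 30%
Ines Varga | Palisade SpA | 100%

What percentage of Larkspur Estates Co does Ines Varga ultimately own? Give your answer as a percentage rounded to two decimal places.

75.60%

Ines reaches Larkspur along 2 paths.
Direct stake: 75% = 75%.
Via Auriga: 10% × 6% = 0.6%.
Total: 75% + 0.6% = 75.6%.
Rounded: 75.60%.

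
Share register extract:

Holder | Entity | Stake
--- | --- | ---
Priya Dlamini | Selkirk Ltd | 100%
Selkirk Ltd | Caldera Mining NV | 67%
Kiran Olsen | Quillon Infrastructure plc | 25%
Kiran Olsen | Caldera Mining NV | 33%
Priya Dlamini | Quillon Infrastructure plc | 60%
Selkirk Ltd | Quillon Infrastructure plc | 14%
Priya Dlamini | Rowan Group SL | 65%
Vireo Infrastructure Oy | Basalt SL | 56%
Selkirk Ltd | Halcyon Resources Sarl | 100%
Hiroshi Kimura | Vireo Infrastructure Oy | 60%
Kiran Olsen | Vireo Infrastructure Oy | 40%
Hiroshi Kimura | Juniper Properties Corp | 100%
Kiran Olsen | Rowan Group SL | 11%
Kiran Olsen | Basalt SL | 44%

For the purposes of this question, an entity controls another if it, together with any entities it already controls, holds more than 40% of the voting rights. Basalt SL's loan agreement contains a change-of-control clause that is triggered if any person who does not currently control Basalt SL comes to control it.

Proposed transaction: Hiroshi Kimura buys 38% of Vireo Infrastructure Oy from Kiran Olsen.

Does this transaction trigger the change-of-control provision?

The purchase adds only to Hiroshi's holdings (Kiran's stake shrinks), so Hiroshi is the only person who could newly come to control Basalt.
Hiroshi holds 60% of Vireo, so Hiroshi controls Vireo.
Vireo holds 56% of Basalt, so Hiroshi controls Basalt.
So Hiroshi already controls Basalt before the transaction.
After the purchase, Hiroshi's direct stake in Vireo rises to 60% + 38% = 98%, and Kiran's stake falls to 2%.
Hiroshi controlled Basalt already, so this is not a new person acquiring control; every other person's position is unchanged or reduced.
No new person acquires control, so the clause is not triggered.

No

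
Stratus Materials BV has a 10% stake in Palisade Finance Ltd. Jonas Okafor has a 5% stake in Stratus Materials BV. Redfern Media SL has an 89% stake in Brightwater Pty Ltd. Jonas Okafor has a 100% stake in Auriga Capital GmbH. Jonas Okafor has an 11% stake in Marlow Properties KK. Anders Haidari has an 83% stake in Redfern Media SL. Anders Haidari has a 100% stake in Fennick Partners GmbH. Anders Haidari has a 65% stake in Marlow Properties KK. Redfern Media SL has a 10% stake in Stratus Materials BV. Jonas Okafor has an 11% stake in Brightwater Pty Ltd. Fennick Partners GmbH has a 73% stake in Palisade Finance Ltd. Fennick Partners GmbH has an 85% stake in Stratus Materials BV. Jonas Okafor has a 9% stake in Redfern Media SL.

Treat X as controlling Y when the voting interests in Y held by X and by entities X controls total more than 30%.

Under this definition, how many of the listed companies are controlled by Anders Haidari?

Anders holds 65% of Marlow, so Anders controls Marlow.
Anders holds 100% of Fennick, so Anders controls Fennick.
Anders holds 83% of Redfern, so Anders controls Redfern.
Redfern and Fennick together hold 10% + 85% = 95% of Stratus, so Anders controls Stratus.
Fennick and Stratus together hold 73% + 10% = 83% of Palisade, so Anders controls Palisade.
Redfern holds 89% of Brightwater, so Anders controls Brightwater.
No other company's threshold is met.
Anders controls 6 companies.

6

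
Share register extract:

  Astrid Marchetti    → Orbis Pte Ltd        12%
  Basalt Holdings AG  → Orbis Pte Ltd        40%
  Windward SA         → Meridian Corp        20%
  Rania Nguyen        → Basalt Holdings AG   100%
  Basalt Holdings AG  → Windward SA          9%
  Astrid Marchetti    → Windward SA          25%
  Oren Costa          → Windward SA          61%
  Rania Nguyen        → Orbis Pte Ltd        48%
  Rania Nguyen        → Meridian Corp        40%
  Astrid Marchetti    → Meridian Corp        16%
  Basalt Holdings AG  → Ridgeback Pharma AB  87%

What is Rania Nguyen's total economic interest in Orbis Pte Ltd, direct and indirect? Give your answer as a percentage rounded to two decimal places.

88.00%

Rania reaches Orbis along 2 paths.
Via Basalt: 100% × 40% = 40%.
Direct stake: 48% = 48%.
Total: 40% + 48% = 88%.
Rounded: 88.00%.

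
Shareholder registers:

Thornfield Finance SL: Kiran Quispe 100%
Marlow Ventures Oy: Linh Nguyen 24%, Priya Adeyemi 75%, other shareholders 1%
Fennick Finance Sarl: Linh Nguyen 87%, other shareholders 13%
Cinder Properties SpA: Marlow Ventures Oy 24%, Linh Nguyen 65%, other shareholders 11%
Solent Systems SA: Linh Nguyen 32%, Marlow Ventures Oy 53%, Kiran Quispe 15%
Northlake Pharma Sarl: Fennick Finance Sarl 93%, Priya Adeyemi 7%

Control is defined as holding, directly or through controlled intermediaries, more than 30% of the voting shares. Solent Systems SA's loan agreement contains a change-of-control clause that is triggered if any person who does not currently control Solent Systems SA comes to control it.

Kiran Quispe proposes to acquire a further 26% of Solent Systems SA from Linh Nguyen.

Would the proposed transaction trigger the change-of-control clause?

Yes

The purchase adds only to Kiran's holdings (Linh's stake shrinks), so Kiran is the only person who could newly come to control Solent.
Kiran holds 100% of Thornfield, so Kiran controls Thornfield.
In Solent, Kiran's side holds only 15%, not > 30%.
So before the transaction, Kiran does not control Solent.
After the purchase, Kiran's direct stake in Solent rises to 15% + 26% = 41%, and Linh's stake falls to 6%.
Kiran holds 41% of Solent, so Kiran controls Solent.
Kiran did not control Solent before and does after, so the clause is triggered.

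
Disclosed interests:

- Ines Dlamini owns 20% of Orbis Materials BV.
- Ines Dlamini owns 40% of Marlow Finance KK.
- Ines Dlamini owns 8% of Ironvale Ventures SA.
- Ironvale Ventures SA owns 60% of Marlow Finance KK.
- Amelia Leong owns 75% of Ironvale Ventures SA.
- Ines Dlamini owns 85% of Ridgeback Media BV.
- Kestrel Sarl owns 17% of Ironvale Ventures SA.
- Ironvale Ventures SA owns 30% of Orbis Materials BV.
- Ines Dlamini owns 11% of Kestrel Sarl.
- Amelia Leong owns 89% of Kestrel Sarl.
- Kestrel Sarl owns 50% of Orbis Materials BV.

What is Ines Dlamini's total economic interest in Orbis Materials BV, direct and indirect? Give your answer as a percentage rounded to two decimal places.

28.46%

Ines reaches Orbis along 4 paths.
Direct stake: 20% = 20%.
Via Kestrel → Ironvale: 11% × 17% × 30% = 0.561%.
Via Ironvale: 8% × 30% = 2.4%.
Via Kestrel: 11% × 50% = 5.5%.
Total: 20% + 0.561% + 2.4% + 5.5% = 28.461%.
Rounded: 28.46%.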